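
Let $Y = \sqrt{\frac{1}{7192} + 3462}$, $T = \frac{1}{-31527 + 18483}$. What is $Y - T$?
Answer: $\frac{1}{13044} + \frac{\sqrt{44767871590}}{3596} \approx 58.839$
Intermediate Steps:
$T = - \frac{1}{13044}$ ($T = \frac{1}{-13044} = - \frac{1}{13044} \approx -7.6664 \cdot 10^{-5}$)
$Y = \frac{\sqrt{44767871590}}{3596}$ ($Y = \sqrt{\frac{1}{7192} + 3462} = \sqrt{\frac{24898705}{7192}} = \frac{\sqrt{44767871590}}{3596} \approx 58.839$)
$Y - T = \frac{\sqrt{44767871590}}{3596} - - \frac{1}{13044} = \frac{\sqrt{44767871590}}{3596} + \frac{1}{13044} = \frac{1}{13044} + \frac{\sqrt{44767871590}}{3596}$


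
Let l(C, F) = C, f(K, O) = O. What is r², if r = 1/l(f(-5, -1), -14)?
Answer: 1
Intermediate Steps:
r = -1 (r = 1/(-1) = -1)
r² = (-1)² = 1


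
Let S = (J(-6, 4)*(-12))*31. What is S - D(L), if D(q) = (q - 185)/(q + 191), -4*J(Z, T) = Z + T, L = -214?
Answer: -4677/23 ≈ -203.35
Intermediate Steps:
J(Z, T) = -T/4 - Z/4 (J(Z, T) = -(Z + T)/4 = -(T + Z)/4 = -T/4 - Z/4)
D(q) = (-185 + q)/(191 + q)
S = -186 (S = ((-¼*4 - ¼*(-6))*(-12))*31 = ((-1 + 3/2)*(-12))*31 = ((½)*(-12))*31 = -6*31 = -186)
S - D(L) = -186 - (-185 - 214)/(191 - 214) = -186 - (-399)/(-23) = -186 - (-1)*(-399)/23 = -186 - 1*399/23 = -186 - 399/23 = -4677/23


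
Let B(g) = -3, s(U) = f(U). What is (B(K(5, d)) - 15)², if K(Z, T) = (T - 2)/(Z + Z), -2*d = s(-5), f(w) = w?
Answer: 324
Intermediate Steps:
s(U) = U
d = 5/2 (d = -½*(-5) = 5/2 ≈ 2.5000)
K(Z, T) = (-2 + T)/(2*Z) (K(Z, T) = (-2 + T)/((2*Z)) = (-2 + T)*(1/(2*Z)) = (-2 + T)/(2*Z))
(B(K(5, d)) - 15)² = (-3 - 15)² = (-18)² = 324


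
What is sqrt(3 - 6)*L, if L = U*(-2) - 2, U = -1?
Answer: 0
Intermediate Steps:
L = 0 (L = -1*(-2) - 2 = 2 - 2 = 0)
sqrt(3 - 6)*L = sqrt(3 - 6)*0 = sqrt(-3)*0 = (I*sqrt(3))*0 = 0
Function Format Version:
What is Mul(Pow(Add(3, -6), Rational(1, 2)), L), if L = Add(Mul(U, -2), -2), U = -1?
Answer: 0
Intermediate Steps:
L = 0 (L = Add(Mul(-1, -2), -2) = Add(2, -2) = 0)
Mul(Pow(Add(3, -6), Rational(1, 2)), L) = Mul(Pow(Add(3, -6), Rational(1, 2)), 0) = Mul(Pow(-3, Rational(1, 2)), 0) = Mul(Mul(I, Pow(3, Rational(1, 2))), 0) = 0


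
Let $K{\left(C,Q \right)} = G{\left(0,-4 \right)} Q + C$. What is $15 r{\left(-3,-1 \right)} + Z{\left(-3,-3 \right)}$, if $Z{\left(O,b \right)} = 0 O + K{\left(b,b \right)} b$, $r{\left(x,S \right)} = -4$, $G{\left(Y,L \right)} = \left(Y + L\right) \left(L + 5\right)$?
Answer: $-87$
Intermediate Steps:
$G{\left(Y,L \right)} = \left(5 + L\right) \left(L + Y\right)$ ($G{\left(Y,L \right)} = \left(L + Y\right) \left(5 + L\right) = \left(5 + L\right) \left(L + Y\right)$)
$K{\left(C,Q \right)} = C - 4 Q$ ($K{\left(C,Q \right)} = \left(\left(-4\right)^{2} + 5 \left(-4\right) + 5 \cdot 0 - 0\right) Q + C = \left(16 - 20 + 0 + 0\right) Q + C = - 4 Q + C = C - 4 Q$)
$Z{\left(O,b \right)} = - 3 b^{2}$ ($Z{\left(O,b \right)} = 0 O + \left(b - 4 b\right) b = 0 + - 3 b b = 0 - 3 b^{2} = - 3 b^{2}$)
$15 r{\left(-3,-1 \right)} + Z{\left(-3,-3 \right)} = 15 \left(-4\right) - 3 \left(-3\right)^{2} = -60 - 27 = -87$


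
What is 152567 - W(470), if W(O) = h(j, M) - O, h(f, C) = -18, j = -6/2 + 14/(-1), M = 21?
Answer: 153055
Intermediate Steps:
j = -17 (j = -6*1/2 + 14*(-1) = -3 - 14 = -17)
W(O) = -18 - O
152567 - W(470) = 152567 - (-18 - 1*470) = 152567 - (-18 - 470) = 152567 - 1*(-488) = 152567 + 488 = 153055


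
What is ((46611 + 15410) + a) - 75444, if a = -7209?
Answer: -20632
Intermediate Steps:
((46611 + 15410) + a) - 75444 = ((46611 + 15410) - 7209) - 75444 = (62021 - 7209) - 75444 = 54812 - 75444 = -20632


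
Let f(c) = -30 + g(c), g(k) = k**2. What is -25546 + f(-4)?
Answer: -25560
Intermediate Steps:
f(c) = -30 + c**2
-25546 + f(-4) = -25546 + (-30 + (-4)**2) = -25546 + (-30 + 16) = -25546 - 14 = -25560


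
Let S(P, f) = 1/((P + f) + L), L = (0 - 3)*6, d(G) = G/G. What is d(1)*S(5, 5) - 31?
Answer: -249/8 ≈ -31.125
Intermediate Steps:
d(G) = 1
L = -18 (L = -3*6 = -18)
S(P, f) = 1/(-18 + P + f) (S(P, f) = 1/((P + f) - 18) = 1/(-18 + P + f))
d(1)*S(5, 5) - 31 = 1/(-18 + 5 + 5) - 31 = 1/(-8) - 31 = 1*(-⅛) - 31 = -⅛ - 31 = -249/8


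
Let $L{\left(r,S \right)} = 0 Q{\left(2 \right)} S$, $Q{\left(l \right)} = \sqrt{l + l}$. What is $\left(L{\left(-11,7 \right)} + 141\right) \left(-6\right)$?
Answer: $-846$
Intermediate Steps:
$Q{\left(l \right)} = \sqrt{2} \sqrt{l}$ ($Q{\left(l \right)} = \sqrt{2 l} = \sqrt{2} \sqrt{l}$)
$L{\left(r,S \right)} = 0$ ($L{\left(r,S \right)} = 0 \sqrt{2} \sqrt{2} S = 0 \cdot 2 S = 0 S = 0$)
$\left(L{\left(-11,7 \right)} + 141\right) \left(-6\right) = \left(0 + 141\right) \left(-6\right) = 141 \left(-6\right) = -846$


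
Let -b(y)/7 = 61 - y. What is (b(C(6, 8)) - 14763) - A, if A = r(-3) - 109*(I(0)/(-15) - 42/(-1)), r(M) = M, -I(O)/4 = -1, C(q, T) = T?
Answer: -158731/15 ≈ -10582.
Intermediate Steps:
b(y) = -427 + 7*y (b(y) = -7*(61 - y) = -427 + 7*y)
I(O) = 4 (I(O) = -4*(-1) = 4)
A = -68279/15 (A = -3 - 109*(4/(-15) - 42/(-1)) = -3 - 109*(4*(-1/15) - 42*(-1)) = -3 - 109*(-4/15 + 42) = -3 - 109*626/15 = -3 - 68234/15 = -68279/15 ≈ -4551.9)
(b(C(6, 8)) - 14763) - A = ((-427 + 7*8) - 14763) - 1*(-68279/15) = ((-427 + 56) - 14763) + 68279/15 = (-371 - 14763) + 68279/15 = -15134 + 68279/15 = -158731/15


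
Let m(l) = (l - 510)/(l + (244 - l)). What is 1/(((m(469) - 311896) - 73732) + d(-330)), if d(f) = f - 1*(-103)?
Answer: -244/94148661 ≈ -2.5916e-6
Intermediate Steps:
d(f) = 103 + f (d(f) = f + 103 = 103 + f)
m(l) = -255/122 + l/244 (m(l) = (-510 + l)/244 = (-510 + l)*(1/244) = -255/122 + l/244)
1/(((m(469) - 311896) - 73732) + d(-330)) = 1/((((-255/122 + (1/244)*469) - 311896) - 73732) + (103 - 330)) = 1/((((-255/122 + 469/244) - 311896) - 73732) - 227) = 1/(((-41/244 - 311896) - 73732) - 227) = 1/((-76102665/244 - 73732) - 227) = 1/(-94093273/244 - 227) = 1/(-94148661/244) = -244/94148661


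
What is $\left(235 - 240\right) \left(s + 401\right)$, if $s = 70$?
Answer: $-2355$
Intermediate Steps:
$\left(235 - 240\right) \left(s + 401\right) = \left(235 - 240\right) \left(70 + 401\right) = \left(-5\right) 471 = -2355$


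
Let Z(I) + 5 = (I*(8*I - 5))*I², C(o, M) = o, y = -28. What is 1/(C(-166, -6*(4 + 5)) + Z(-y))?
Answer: 1/4807317 ≈ 2.0802e-7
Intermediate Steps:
Z(I) = -5 + I³*(-5 + 8*I) (Z(I) = -5 + (I*(8*I - 5))*I² = -5 + (I*(-5 + 8*I))*I² = -5 + I³*(-5 + 8*I))
1/(C(-166, -6*(4 + 5)) + Z(-y)) = 1/(-166 + (-5 - 5*(-1*(-28))³ + 8*(-1*(-28))⁴)) = 1/(-166 + (-5 - 5*28³ + 8*28⁴)) = 1/(-166 + (-5 - 5*21952 + 8*614656)) = 1/(-166 + (-5 - 109760 + 4917248)) = 1/(-166 + 4807483) = 1/4807317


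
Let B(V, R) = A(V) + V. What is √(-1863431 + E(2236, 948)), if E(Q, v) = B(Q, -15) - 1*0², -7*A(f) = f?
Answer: I*√91214207/7 ≈ 1364.4*I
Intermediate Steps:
A(f) = -f/7
B(V, R) = 6*V/7 (B(V, R) = -V/7 + V = 6*V/7)
E(Q, v) = 6*Q/7 (E(Q, v) = 6*Q/7 - 1*0² = 6*Q/7 - 1*0 = 6*Q/7 + 0 = 6*Q/7)
√(-1863431 + E(2236, 948)) = √(-1863431 + (6/7)*2236) = √(-1863431 + 13416/7) = √(-13030601/7) = I*√91214207/7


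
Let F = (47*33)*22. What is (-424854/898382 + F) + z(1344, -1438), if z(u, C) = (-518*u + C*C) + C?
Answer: 630814879749/449191 ≈ 1.4043e+6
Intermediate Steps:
z(u, C) = C + C² - 518*u (z(u, C) = (-518*u + C²) + C = (C² - 518*u) + C = C + C² - 518*u)
F = 34122 (F = 1551*22 = 34122)
(-424854/898382 + F) + z(1344, -1438) = (-424854/898382 + 34122) + (-1438 + (-1438)² - 518*1344) = (-424854*1/898382 + 34122) + (-1438 + 2067844 - 696192) = (-212427/449191 + 34122) + 1370214 = 15327082875/449191 + 1370214 = 630814879749/449191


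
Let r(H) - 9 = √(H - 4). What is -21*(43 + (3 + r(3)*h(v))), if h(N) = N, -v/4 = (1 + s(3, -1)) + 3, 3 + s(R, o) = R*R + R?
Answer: 8862 + 1092*I ≈ 8862.0 + 1092.0*I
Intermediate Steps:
s(R, o) = -3 + R + R² (s(R, o) = -3 + (R*R + R) = -3 + (R² + R) = -3 + (R + R²) = -3 + R + R²)
v = -52 (v = -4*((1 + (-3 + 3 + 3²)) + 3) = -4*((1 + (-3 + 3 + 9)) + 3) = -4*((1 + 9) + 3) = -4*(10 + 3) = -4*13 = -52)
r(H) = 9 + √(-4 + H) (r(H) = 9 + √(H - 4) = 9 + √(-4 + H))
-21*(43 + (3 + r(3)*h(v))) = -21*(43 + (3 + (9 + √(-4 + 3))*(-52))) = -21*(43 + (3 + (9 + √(-1))*(-52))) = -21*(43 + (3 + (9 + I)*(-52))) = -21*(43 + (3 + (-468 - 52*I))) = -21*(43 + (-465 - 52*I)) = -21*(-422 - 52*I) = 8862 + 1092*I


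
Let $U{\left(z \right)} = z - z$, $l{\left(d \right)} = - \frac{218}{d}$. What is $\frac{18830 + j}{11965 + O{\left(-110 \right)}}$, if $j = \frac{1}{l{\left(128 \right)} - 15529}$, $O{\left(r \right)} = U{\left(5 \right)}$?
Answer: $\frac{18716360886}{11892791225} \approx 1.5738$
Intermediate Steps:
$U{\left(z \right)} = 0$
$O{\left(r \right)} = 0$
$j = - \frac{64}{993965}$ ($j = \frac{1}{- \frac{218}{128} - 15529} = \frac{1}{\left(-218\right) \frac{1}{128} - 15529} = \frac{1}{- \frac{109}{64} - 15529} = \frac{1}{- \frac{993965}{64}} = - \frac{64}{993965} \approx -6.4389 \cdot 10^{-5}$)
$\frac{18830 + j}{11965 + O{\left(-110 \right)}} = \frac{18830 - \frac{64}{993965}}{11965 + 0} = \frac{18716360886}{993965 \cdot 11965} = \frac{18716360886}{993965} \cdot \frac{1}{11965} = \frac{18716360886}{11892791225}$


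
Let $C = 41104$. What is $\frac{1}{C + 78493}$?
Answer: $\frac{1}{119597} \approx 8.3614 \cdot 10^{-6}$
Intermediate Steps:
$\frac{1}{C + 78493} = \frac{1}{41104 + 78493} = \frac{1}{119597}$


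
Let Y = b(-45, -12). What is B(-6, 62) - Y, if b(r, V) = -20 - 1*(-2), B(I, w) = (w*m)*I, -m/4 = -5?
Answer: -7422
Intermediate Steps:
m = 20 (m = -4*(-5) = 20)
B(I, w) = 20*I*w (B(I, w) = (w*20)*I = (20*w)*I = 20*I*w)
b(r, V) = -18 (b(r, V) = -20 + 2 = -18)
Y = -18
B(-6, 62) - Y = 20*(-6)*62 - 1*(-18) = -7440 + 18 = -7422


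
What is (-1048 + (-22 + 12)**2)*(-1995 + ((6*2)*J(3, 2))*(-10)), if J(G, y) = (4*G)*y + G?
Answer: 4962780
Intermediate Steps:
J(G, y) = G + 4*G*y (J(G, y) = 4*G*y + G = G + 4*G*y)
(-1048 + (-22 + 12)**2)*(-1995 + ((6*2)*J(3, 2))*(-10)) = (-1048 + (-22 + 12)**2)*(-1995 + ((6*2)*(3*(1 + 4*2)))*(-10)) = (-1048 + (-10)**2)*(-1995 + (12*(3*(1 + 8)))*(-10)) = (-1048 + 100)*(-1995 + (12*(3*9))*(-10)) = -948*(-1995 + (12*27)*(-10)) = -948*(-1995 + 324*(-10)) = -948*(-1995 - 3240) = -948*(-5235) = 4962780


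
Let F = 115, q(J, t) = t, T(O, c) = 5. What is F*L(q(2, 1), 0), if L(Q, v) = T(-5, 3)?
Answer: 575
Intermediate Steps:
L(Q, v) = 5
F*L(q(2, 1), 0) = 115*5 = 575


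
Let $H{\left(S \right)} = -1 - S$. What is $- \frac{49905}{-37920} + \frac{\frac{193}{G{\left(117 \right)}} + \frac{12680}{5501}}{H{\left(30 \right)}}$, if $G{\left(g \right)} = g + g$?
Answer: $\frac{61288306897}{50438977056} \approx 1.2151$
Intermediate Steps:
$G{\left(g \right)} = 2 g$
$- \frac{49905}{-37920} + \frac{\frac{193}{G{\left(117 \right)}} + \frac{12680}{5501}}{H{\left(30 \right)}} = - \frac{49905}{-37920} + \frac{\frac{193}{2 \cdot 117} + \frac{12680}{5501}}{-1 - 30} = \left(-49905\right) \left(- \frac{1}{37920}\right) + \frac{\frac{193}{234} + 12680 \cdot \frac{1}{5501}}{-1 - 30} = \frac{3327}{2528} + \frac{193 \cdot \frac{1}{234} + \frac{12680}{5501}}{-31} = \frac{3327}{2528} + \left(\frac{193}{234} + \frac{12680}{5501}\right) \left(- \frac{1}{31}\right) = \frac{3327}{2528} + \frac{4028813}{1287234} \left(- \frac{1}{31}\right) = \frac{3327}{2528} - \frac{4028813}{39904254} = \frac{61288306897}{50438977056}$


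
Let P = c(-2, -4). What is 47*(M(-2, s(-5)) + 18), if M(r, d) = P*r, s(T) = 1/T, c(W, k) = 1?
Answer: 752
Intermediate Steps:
P = 1
M(r, d) = r (M(r, d) = 1*r = r)
47*(M(-2, s(-5)) + 18) = 47*(-2 + 18) = 47*16 = 752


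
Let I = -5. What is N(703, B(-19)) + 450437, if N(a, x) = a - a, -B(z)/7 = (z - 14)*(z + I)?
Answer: 450437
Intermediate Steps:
B(z) = -7*(-14 + z)*(-5 + z) (B(z) = -7*(z - 14)*(z - 5) = -7*(-14 + z)*(-5 + z))
N(a, x) = 0
N(703, B(-19)) + 450437 = 0 + 450437 = 450437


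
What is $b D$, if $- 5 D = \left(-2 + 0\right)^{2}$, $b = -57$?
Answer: $\frac{228}{5} \approx 45.6$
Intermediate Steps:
$D = - \frac{4}{5}$ ($D = - \frac{\left(-2 + 0\right)^{2}}{5} = - \frac{\left(-2\right)^{2}}{5} = \left(- \frac{1}{5}\right) 4 = - \frac{4}{5} \approx -0.8$)
$b D = \left(-57\right) \left(- \frac{4}{5}\right) = \frac{228}{5}$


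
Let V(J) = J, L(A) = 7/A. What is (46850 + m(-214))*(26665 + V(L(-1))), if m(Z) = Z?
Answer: 1243222488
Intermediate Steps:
(46850 + m(-214))*(26665 + V(L(-1))) = (46850 - 214)*(26665 + 7/(-1)) = 46636*(26665 + 7*(-1)) = 46636*(26665 - 7) = 46636*26658 = 1243222488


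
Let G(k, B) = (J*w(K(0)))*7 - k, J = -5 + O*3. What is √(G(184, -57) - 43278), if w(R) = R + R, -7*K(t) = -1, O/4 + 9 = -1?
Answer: 8*I*√683 ≈ 209.07*I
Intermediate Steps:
O = -40 (O = -36 + 4*(-1) = -36 - 4 = -40)
K(t) = ⅐ (K(t) = -⅐*(-1) = ⅐)
w(R) = 2*R
J = -125 (J = -5 - 40*3 = -5 - 120 = -125)
G(k, B) = -250 - k (G(k, B) = -250/7*7 - k = -250 - k)
√(G(184, -57) - 43278) = √((-250 - 1*184) - 43278) = √((-250 - 184) - 43278) = √(-434 - 43278) = √(-43712) = 8*I*√683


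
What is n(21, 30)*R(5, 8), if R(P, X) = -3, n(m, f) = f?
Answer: -90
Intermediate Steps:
n(21, 30)*R(5, 8) = 30*(-3) = -90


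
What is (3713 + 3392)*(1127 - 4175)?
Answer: -21656040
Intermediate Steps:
(3713 + 3392)*(1127 - 4175) = 7105*(-3048) = -21656040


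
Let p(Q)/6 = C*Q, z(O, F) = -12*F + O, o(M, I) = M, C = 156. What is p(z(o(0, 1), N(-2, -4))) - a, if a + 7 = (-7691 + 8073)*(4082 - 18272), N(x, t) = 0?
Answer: 5420587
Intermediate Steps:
z(O, F) = O - 12*F
p(Q) = 936*Q (p(Q) = 6*(156*Q) = 936*Q)
a = -5420587 (a = -7 + (-7691 + 8073)*(4082 - 18272) = -7 + 382*(-14190) = -7 - 5420580 = -5420587)
p(z(o(0, 1), N(-2, -4))) - a = 936*(0 - 12*0) - 1*(-5420587) = 936*(0 + 0) + 5420587 = 936*0 + 5420587 = 0 + 5420587 = 5420587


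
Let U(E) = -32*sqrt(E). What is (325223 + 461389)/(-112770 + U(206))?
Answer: -22176558810/3179215489 + 6292896*sqrt(206)/3179215489 ≈ -6.9471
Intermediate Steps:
(325223 + 461389)/(-112770 + U(206)) = (325223 + 461389)/(-112770 - 32*sqrt(206)) = 786612/(-112770 - 32*sqrt(206))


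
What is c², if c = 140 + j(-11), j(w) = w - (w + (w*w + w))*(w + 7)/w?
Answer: 8649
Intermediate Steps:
j(w) = w - (7 + w)*(w² + 2*w)/w (j(w) = w - (w + (w² + w))*(7 + w)/w = w - (w + (w + w²))*(7 + w)/w = w - (w² + 2*w)*(7 + w)/w = w - (7 + w)*(w² + 2*w)/w)
c = 93 (c = 140 + (-14 - 1*(-11)² - 8*(-11)) = 140 + (-14 - 1*121 + 88) = 140 + (-14 - 121 + 88) = 140 - 47 = 93)
c² = 93² = 8649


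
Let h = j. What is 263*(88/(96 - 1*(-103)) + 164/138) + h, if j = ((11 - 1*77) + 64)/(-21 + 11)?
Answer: 29456581/68655 ≈ 429.05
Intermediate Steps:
j = ⅕ (j = ((11 - 77) + 64)/(-10) = (-66 + 64)*(-⅒) = -2*(-⅒) = ⅕ ≈ 0.20000)
h = ⅕ ≈ 0.20000
263*(88/(96 - 1*(-103)) + 164/138) + h = 263*(88/(96 - 1*(-103)) + 164/138) + ⅕ = 263*(88/(96 + 103) + 164*(1/138)) + ⅕ = 263*(88/199 + 82/69) + ⅕ = 263*(22390/13731) + ⅕ = 5888570/13731 + ⅕ = 29456581/68655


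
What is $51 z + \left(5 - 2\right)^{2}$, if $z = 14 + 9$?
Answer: $1182$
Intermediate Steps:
$z = 23$
$51 z + \left(5 - 2\right)^{2} = 51 \cdot 23 + \left(5 - 2\right)^{2} = 1173 + 3^{2} = 1173 + 9 = 1182$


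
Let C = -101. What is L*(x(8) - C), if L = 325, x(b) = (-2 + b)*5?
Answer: 42575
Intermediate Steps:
x(b) = -10 + 5*b
L*(x(8) - C) = 325*((-10 + 5*8) - 1*(-101)) = 325*((-10 + 40) + 101) = 325*(30 + 101) = 325*131 = 42575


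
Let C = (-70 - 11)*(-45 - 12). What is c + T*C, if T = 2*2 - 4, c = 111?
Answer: 111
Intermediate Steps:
T = 0 (T = 4 - 4 = 0)
C = 4617 (C = -81*(-57) = 4617)
c + T*C = 111 + 0*4617 = 111 + 0 = 111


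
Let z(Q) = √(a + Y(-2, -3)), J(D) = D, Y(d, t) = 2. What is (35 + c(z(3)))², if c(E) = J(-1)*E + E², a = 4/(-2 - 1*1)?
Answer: 11455/9 - 214*√6/9 ≈ 1214.5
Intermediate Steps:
a = -4/3 (a = 4/(-2 - 1) = 4/(-3) = 4*(-⅓) = -4/3 ≈ -1.3333)
z(Q) = √6/3 (z(Q) = √(-4/3 + 2) = √(⅔) = √6/3)
c(E) = E² - E (c(E) = -E + E² = E² - E)
(35 + c(z(3)))² = (35 + (√6/3)*(-1 + √6/3))² = (35 + √6*(-1 + √6/3)/3)²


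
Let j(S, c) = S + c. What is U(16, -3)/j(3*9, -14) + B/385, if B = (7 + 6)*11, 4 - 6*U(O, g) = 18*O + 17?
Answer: -9521/2730 ≈ -3.4875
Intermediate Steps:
U(O, g) = -13/6 - 3*O (U(O, g) = ⅔ - (18*O + 17)/6 = ⅔ - (17 + 18*O)/6 = ⅔ + (-17/6 - 3*O) = -13/6 - 3*O)
B = 143 (B = 13*11 = 143)
U(16, -3)/j(3*9, -14) + B/385 = (-13/6 - 3*16)/(3*9 - 14) + 143/385 = (-13/6 - 48)/(27 - 14) + 143*(1/385) = -301/6/13 + 13/35 = -301/6*1/13 + 13/35 = -301/78 + 13/35 = -9521/2730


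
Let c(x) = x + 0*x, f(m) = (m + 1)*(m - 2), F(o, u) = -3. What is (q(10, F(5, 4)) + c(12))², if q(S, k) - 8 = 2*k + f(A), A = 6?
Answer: 1764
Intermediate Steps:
f(m) = (1 + m)*(-2 + m)
c(x) = x (c(x) = x + 0 = x)
q(S, k) = 36 + 2*k (q(S, k) = 8 + (2*k + (-2 + 6² - 1*6)) = 8 + (2*k + (-2 + 36 - 6)) = 8 + (2*k + 28) = 8 + (28 + 2*k) = 36 + 2*k)
(q(10, F(5, 4)) + c(12))² = ((36 + 2*(-3)) + 12)² = ((36 - 6) + 12)² = (30 + 12)² = 42² = 1764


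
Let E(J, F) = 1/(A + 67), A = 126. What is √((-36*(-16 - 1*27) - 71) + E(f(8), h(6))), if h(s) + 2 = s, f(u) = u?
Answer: √55016966/193 ≈ 38.432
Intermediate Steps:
h(s) = -2 + s
E(J, F) = 1/193 (E(J, F) = 1/(126 + 67) = 1/193)
√((-36*(-16 - 1*27) - 71) + E(f(8), h(6))) = √((-36*(-16 - 1*27) - 71) + 1/193) = √((-36*(-16 - 27) - 71) + 1/193) = √((-36*(-43) - 71) + 1/193) = √((1548 - 71) + 1/193) = √(1477 + 1/193) = √(285062/193) = √55016966/193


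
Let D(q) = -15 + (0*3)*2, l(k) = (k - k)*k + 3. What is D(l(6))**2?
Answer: 225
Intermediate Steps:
l(k) = 3 (l(k) = 0*k + 3 = 0 + 3 = 3)
D(q) = -15 (D(q) = -15 + 0*2 = -15 + 0 = -15)
D(l(6))**2 = (-15)**2 = 225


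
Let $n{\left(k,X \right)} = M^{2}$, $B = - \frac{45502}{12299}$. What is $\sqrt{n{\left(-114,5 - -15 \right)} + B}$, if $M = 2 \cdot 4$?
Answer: $\frac{\sqrt{186150134}}{1757} \approx 7.7653$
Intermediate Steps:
$B = - \frac{45502}{12299}$ ($B = \left(-45502\right) \frac{1}{12299} = - \frac{45502}{12299} \approx -3.6996$)
$M = 8$
$n{\left(k,X \right)} = 64$ ($n{\left(k,X \right)} = 8^{2} = 64$)
$\sqrt{n{\left(-114,5 - -15 \right)} + B} = \sqrt{64 - \frac{45502}{12299}} = \sqrt{\frac{741634}{12299}} = \frac{\sqrt{186150134}}{1757}$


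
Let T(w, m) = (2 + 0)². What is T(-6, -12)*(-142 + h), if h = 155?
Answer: 52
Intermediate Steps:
T(w, m) = 4 (T(w, m) = 2² = 4)
T(-6, -12)*(-142 + h) = 4*(-142 + 155) = 4*13 = 52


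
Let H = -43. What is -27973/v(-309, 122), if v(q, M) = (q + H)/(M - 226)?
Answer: -33059/4 ≈ -8264.8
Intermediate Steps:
v(q, M) = (-43 + q)/(-226 + M) (v(q, M) = (q - 43)/(M - 226) = (-43 + q)/(-226 + M))
-27973/v(-309, 122) = -27973*(-226 + 122)/(-43 - 309) = -27973/(-352/(-104)) = -27973/((-1/104*(-352))) = -27973/44/13 = -27973*13/44 = -33059/4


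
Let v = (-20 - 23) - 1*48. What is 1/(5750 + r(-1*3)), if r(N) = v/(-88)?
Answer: 88/506091 ≈ 0.00017388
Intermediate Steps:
v = -91 (v = -43 - 48 = -91)
r(N) = 91/88 (r(N) = -91/(-88) = -91*(-1/88) = 91/88)
1/(5750 + r(-1*3)) = 1/(5750 + 91/88) = 1/(506091/88) = 88/506091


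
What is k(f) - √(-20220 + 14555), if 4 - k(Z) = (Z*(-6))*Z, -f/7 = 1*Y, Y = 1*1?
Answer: 298 - I*√5665 ≈ 298.0 - 75.266*I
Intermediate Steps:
Y = 1
f = -7 ≈ -7.0000
k(Z) = 4 + 6*Z² (k(Z) = 4 - Z*(-6)*Z = 4 - (-6*Z)*Z = 4 - (-6)*Z² = 4 + 6*Z²)
k(f) - √(-20220 + 14555) = (4 + 6*(-7)²) - √(-20220 + 14555) = (4 + 6*49) - √(-5665) = (4 + 294) - I*√5665 = 298 - I*√5665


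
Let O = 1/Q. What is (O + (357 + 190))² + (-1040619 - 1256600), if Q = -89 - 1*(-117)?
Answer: -1566409207/784 ≈ -1.9980e+6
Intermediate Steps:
Q = 28 (Q = -89 + 117 = 28)
O = 1/28 ≈ 0.035714
(O + (357 + 190))² + (-1040619 - 1256600) = (1/28 + (357 + 190))² + (-1040619 - 1256600) = (1/28 + 547)² - 2297219 = (15317/28)² - 2297219 = 234610489/784 - 2297219 = -1566409207/784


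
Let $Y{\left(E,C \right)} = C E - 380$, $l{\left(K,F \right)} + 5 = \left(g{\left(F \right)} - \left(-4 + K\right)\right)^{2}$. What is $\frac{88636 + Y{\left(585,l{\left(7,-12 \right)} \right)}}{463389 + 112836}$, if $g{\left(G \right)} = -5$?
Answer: $\frac{122771}{576225} \approx 0.21306$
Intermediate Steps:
$l{\left(K,F \right)} = -5 + \left(-1 - K\right)^{2}$ ($l{\left(K,F \right)} = -5 + \left(-5 - \left(-4 + K\right)\right)^{2} = -5 + \left(-1 - K\right)^{2}$)
$Y{\left(E,C \right)} = -380 + C E$
$\frac{88636 + Y{\left(585,l{\left(7,-12 \right)} \right)}}{463389 + 112836} = \frac{88636 - \left(380 - \left(-5 + \left(1 + 7\right)^{2}\right) 585\right)}{463389 + 112836} = \frac{88636 - \left(380 - \left(-5 + 8^{2}\right) 585\right)}{576225} = \left(88636 - \left(380 - \left(-5 + 64\right) 585\right)\right) \frac{1}{576225} = \left(88636 + \left(-380 + 59 \cdot 585\right)\right) \frac{1}{576225} = \left(88636 + \left(-380 + 34515\right)\right) \frac{1}{576225} = \left(88636 + 34135\right) \frac{1}{576225} = 122771 \cdot \frac{1}{576225} = \frac{122771}{576225}$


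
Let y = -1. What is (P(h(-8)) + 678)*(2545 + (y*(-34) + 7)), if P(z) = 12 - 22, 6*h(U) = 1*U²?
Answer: 1727448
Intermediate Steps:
h(U) = U²/6 (h(U) = (1*U²)/6 = U²/6)
P(z) = -10
(P(h(-8)) + 678)*(2545 + (y*(-34) + 7)) = (-10 + 678)*(2545 + (-1*(-34) + 7)) = 668*(2545 + (34 + 7)) = 668*(2545 + 41) = 668*2586 = 1727448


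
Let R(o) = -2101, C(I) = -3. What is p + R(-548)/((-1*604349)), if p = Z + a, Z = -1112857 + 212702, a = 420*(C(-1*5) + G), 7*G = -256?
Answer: -554052052374/604349 ≈ -9.1678e+5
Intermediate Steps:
G = -256/7 (G = (⅐)*(-256) = -256/7 ≈ -36.571)
a = -16620 (a = 420*(-3 - 256/7) = 420*(-277/7) = -16620)
Z = -900155
p = -916775 (p = -900155 - 16620 = -916775)
p + R(-548)/((-1*604349)) = -916775 - 2101/((-1*604349)) = -916775 - 2101/(-604349) = -916775 - 2101*(-1/604349) = -916775 + 2101/604349 = -554052052374/604349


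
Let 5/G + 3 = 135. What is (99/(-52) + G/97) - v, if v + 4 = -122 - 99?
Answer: 18567433/83226 ≈ 223.10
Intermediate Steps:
G = 5/132 (G = 5/(-3 + 135) = 5/132 ≈ 0.037879)
v = -225 (v = -4 + (-122 - 99) = -4 - 221 = -225)
(99/(-52) + G/97) - v = (99/(-52) + (5/132)/97) - 1*(-225) = (99*(-1/52) + (5/132)*(1/97)) + 225 = (-99/52 + 5/12804) + 225 = -158417/83226 + 225 = 18567433/83226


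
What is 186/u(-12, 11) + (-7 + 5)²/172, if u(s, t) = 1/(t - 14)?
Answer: -23993/43 ≈ -557.98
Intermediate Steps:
u(s, t) = 1/(-14 + t)
186/u(-12, 11) + (-7 + 5)²/172 = 186/(1/(-14 + 11)) + (-7 + 5)²/172 = 186/(1/(-3)) + (-2)²*(1/172) = 186/(-⅓) + 4*(1/172) = 186*(-3) + 1/43 = -558 + 1/43 = -23993/43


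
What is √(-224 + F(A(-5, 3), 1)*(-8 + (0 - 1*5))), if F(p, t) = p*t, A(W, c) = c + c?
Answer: I*√302 ≈ 17.378*I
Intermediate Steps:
A(W, c) = 2*c
√(-224 + F(A(-5, 3), 1)*(-8 + (0 - 1*5))) = √(-224 + ((2*3)*1)*(-8 + (0 - 1*5))) = √(-224 + (6*1)*(-8 + (0 - 5))) = √(-224 + 6*(-8 - 5)) = √(-224 + 6*(-13)) = √(-224 - 78) = √(-302) = I*√302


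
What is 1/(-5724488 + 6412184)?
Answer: 1/687696 ≈ 1.4541e-6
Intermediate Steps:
1/(-5724488 + 6412184) = 1/687696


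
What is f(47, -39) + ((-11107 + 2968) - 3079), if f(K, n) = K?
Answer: -11171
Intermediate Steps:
f(47, -39) + ((-11107 + 2968) - 3079) = 47 + ((-11107 + 2968) - 3079) = 47 + (-8139 - 3079) = 47 - 11218 = -11171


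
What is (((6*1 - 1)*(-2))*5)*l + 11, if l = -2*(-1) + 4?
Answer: -289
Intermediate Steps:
l = 6 (l = 2 + 4 = 6)
(((6*1 - 1)*(-2))*5)*l + 11 = (((6*1 - 1)*(-2))*5)*6 + 11 = (((6 - 1)*(-2))*5)*6 + 11 = ((5*(-2))*5)*6 + 11 = -10*5*6 + 11 = -50*6 + 11 = -300 + 11 = -289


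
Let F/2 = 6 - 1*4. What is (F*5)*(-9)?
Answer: -180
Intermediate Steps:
F = 4 (F = 2*(6 - 1*4) = 2*(6 - 4) = 2*2 = 4)
(F*5)*(-9) = (4*5)*(-9) = 20*(-9) = -180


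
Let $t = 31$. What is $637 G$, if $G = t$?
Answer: $19747$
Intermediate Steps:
$G = 31$
$637 G = 637 \cdot 31 = 19747$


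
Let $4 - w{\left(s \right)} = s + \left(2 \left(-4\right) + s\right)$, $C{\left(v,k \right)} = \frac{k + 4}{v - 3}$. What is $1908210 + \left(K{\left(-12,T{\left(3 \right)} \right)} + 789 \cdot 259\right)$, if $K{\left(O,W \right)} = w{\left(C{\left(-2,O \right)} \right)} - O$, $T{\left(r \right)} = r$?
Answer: $\frac{10562909}{5} \approx 2.1126 \cdot 10^{6}$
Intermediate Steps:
$C{\left(v,k \right)} = \frac{4 + k}{-3 + v}$
$w{\left(s \right)} = 12 - 2 s$ ($w{\left(s \right)} = 4 - \left(s + \left(2 \left(-4\right) + s\right)\right) = 4 - \left(s + \left(-8 + s\right)\right) = 4 - \left(-8 + 2 s\right) = 12 - 2 s$)
$K{\left(O,W \right)} = \frac{68}{5} - \frac{3 O}{5}$ ($K{\left(O,W \right)} = \left(12 - 2 \frac{4 + O}{-3 - 2}\right) - O = \left(12 - 2 \frac{4 + O}{-5}\right) - O = \left(12 - 2 \left(- \frac{4 + O}{5}\right)\right) - O = \left(12 - 2 \left(- \frac{4}{5} - \frac{O}{5}\right)\right) - O = \left(12 + \left(\frac{8}{5} + \frac{2 O}{5}\right)\right) - O = \left(\frac{68}{5} + \frac{2 O}{5}\right) - O = \frac{68}{5} - \frac{3 O}{5}$)
$1908210 + \left(K{\left(-12,T{\left(3 \right)} \right)} + 789 \cdot 259\right) = 1908210 + \left(\left(\frac{68}{5} - - \frac{36}{5}\right) + 789 \cdot 259\right) = 1908210 + \left(\left(\frac{68}{5} + \frac{36}{5}\right) + 204351\right) = 1908210 + \left(\frac{104}{5} + 204351\right) = 1908210 + \frac{1021859}{5} = \frac{10562909}{5}$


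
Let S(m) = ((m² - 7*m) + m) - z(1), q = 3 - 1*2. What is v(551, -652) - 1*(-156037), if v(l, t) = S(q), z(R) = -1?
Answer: 156033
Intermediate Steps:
q = 1 (q = 3 - 2 = 1)
S(m) = 1 + m² - 6*m (S(m) = ((m² - 7*m) + m) - 1*(-1) = (m² - 6*m) + 1 = 1 + m² - 6*m)
v(l, t) = -4 (v(l, t) = 1 + 1² - 6*1 = 1 + 1 - 6 = -4)
v(551, -652) - 1*(-156037) = -4 - 1*(-156037) = -4 + 156037 = 156033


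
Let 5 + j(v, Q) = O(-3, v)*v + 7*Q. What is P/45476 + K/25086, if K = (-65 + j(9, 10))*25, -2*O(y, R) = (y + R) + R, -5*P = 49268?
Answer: -269940133/950675780 ≈ -0.28395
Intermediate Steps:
P = -49268/5 (P = -⅕*49268 = -49268/5 ≈ -9853.6)
O(y, R) = -R - y/2 (O(y, R) = -((y + R) + R)/2 = -((R + y) + R)/2 = -(y + 2*R)/2 = -R - y/2)
j(v, Q) = -5 + 7*Q + v*(3/2 - v) (j(v, Q) = -5 + ((-v - ½*(-3))*v + 7*Q) = -5 + ((-v + 3/2)*v + 7*Q) = -5 + ((3/2 - v)*v + 7*Q) = -5 + (v*(3/2 - v) + 7*Q) = -5 + (7*Q + v*(3/2 - v)) = -5 + 7*Q + v*(3/2 - v))
K = -3375/2 (K = (-65 + (-5 + 7*10 - ½*9*(-3 + 2*9)))*25 = (-65 + (-5 + 70 - ½*9*(-3 + 18)))*25 = (-65 + (-5 + 70 - ½*9*15))*25 = (-65 + (-5 + 70 - 135/2))*25 = (-65 - 5/2)*25 = -135/2*25 = -3375/2 ≈ -1687.5)
P/45476 + K/25086 = -49268/5/45476 - 3375/2/25086 = -49268/5*1/45476 - 3375/2*1/25086 = -12317/56845 - 1125/16724 = -269940133/950675780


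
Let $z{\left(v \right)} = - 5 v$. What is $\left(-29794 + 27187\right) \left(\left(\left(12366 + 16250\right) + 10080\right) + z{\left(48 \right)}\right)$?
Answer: $-100254792$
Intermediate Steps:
$\left(-29794 + 27187\right) \left(\left(\left(12366 + 16250\right) + 10080\right) + z{\left(48 \right)}\right) = \left(-29794 + 27187\right) \left(\left(\left(12366 + 16250\right) + 10080\right) - 240\right) = - 2607 \left(\left(28616 + 10080\right) - 240\right) = - 2607 \left(38696 - 240\right) = \left(-2607\right) 38456 = -100254792$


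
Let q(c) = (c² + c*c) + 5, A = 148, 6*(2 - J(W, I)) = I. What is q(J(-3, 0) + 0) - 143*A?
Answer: -21151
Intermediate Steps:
J(W, I) = 2 - I/6
q(c) = 5 + 2*c² (q(c) = (c² + c²) + 5 = 2*c² + 5 = 5 + 2*c²)
q(J(-3, 0) + 0) - 143*A = (5 + 2*((2 - ⅙*0) + 0)²) - 143*148 = (5 + 2*((2 + 0) + 0)²) - 21164 = (5 + 2*(2 + 0)²) - 21164 = (5 + 2*2²) - 21164 = (5 + 2*4) - 21164 = (5 + 8) - 21164 = 13 - 21164 = -21151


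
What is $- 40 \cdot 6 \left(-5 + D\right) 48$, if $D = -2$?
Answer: $80640$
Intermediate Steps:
$- 40 \cdot 6 \left(-5 + D\right) 48 = - 40 \cdot 6 \left(-5 - 2\right) 48 = - 40 \cdot 6 \left(-7\right) 48 = \left(-40\right) \left(-42\right) 48 = 1680 \cdot 48 = 80640$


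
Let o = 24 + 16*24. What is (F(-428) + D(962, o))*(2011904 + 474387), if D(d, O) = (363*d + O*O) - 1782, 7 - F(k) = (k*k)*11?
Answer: -3732243522539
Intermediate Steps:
o = 408 (o = 24 + 384 = 408)
F(k) = 7 - 11*k² (F(k) = 7 - k*k*11 = 7 - k²*11 = 7 - 11*k²)
D(d, O) = -1782 + O² + 363*d (D(d, O) = (363*d + O²) - 1782 = (O² + 363*d) - 1782 = -1782 + O² + 363*d)
(F(-428) + D(962, o))*(2011904 + 474387) = ((7 - 11*(-428)²) + (-1782 + 408² + 363*962))*(2011904 + 474387) = ((7 - 11*183184) + (-1782 + 166464 + 349206))*2486291 = ((7 - 2015024) + 513888)*2486291 = (-2015017 + 513888)*2486291 = -1501129*2486291 = -3732243522539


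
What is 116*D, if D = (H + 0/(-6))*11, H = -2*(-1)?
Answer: 2552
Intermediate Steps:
H = 2
D = 22 (D = (2 + 0/(-6))*11 = (2 + 0*(-⅙))*11 = (2 + 0)*11 = 2*11 = 22)
116*D = 116*22 = 2552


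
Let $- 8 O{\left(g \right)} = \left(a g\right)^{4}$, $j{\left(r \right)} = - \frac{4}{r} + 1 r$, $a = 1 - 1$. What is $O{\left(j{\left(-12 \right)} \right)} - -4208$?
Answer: $4208$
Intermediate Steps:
$a = 0$
$j{\left(r \right)} = r - \frac{4}{r}$ ($j{\left(r \right)} = - \frac{4}{r} + r = r - \frac{4}{r}$)
$O{\left(g \right)} = 0$ ($O{\left(g \right)} = - \frac{\left(0 g\right)^{4}}{8} = - \frac{0^{4}}{8} = \left(- \frac{1}{8}\right) 0 = 0$)
$O{\left(j{\left(-12 \right)} \right)} - -4208 = 0 - -4208 = 0 + 4208 = 4208$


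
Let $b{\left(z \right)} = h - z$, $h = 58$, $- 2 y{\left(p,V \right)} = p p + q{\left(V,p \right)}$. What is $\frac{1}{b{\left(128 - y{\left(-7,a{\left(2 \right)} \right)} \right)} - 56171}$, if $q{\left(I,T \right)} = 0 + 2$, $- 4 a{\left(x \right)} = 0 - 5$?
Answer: $- \frac{2}{112533} \approx -1.7773 \cdot 10^{-5}$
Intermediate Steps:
$a{\left(x \right)} = \frac{5}{4}$ ($a{\left(x \right)} = - \frac{0 - 5}{4} = \left(- \frac{1}{4}\right) \left(-5\right) = \frac{5}{4}$)
$q{\left(I,T \right)} = 2$
$y{\left(p,V \right)} = -1 - \frac{p^{2}}{2}$ ($y{\left(p,V \right)} = - \frac{p p + 2}{2} = - \frac{p^{2} + 2}{2} = - \frac{2 + p^{2}}{2} = -1 - \frac{p^{2}}{2}$)
$b{\left(z \right)} = 58 - z$
$\frac{1}{b{\left(128 - y{\left(-7,a{\left(2 \right)} \right)} \right)} - 56171} = \frac{1}{\left(58 - \left(128 - \left(-1 - \frac{\left(-7\right)^{2}}{2}\right)\right)\right) - 56171} = \frac{1}{\left(58 - \left(128 - \left(-1 - \frac{49}{2}\right)\right)\right) - 56171} = \frac{1}{\left(58 - \left(128 - - \frac{51}{2}\right)\right) - 56171} = \frac{1}{\left(58 - \left(128 + \frac{51}{2}\right)\right) - 56171} = \frac{1}{\left(58 - \frac{307}{2}\right) - 56171} = \frac{1}{- \frac{191}{2} - 56171} = \frac{1}{- \frac{112533}{2}} = - \frac{2}{112533}$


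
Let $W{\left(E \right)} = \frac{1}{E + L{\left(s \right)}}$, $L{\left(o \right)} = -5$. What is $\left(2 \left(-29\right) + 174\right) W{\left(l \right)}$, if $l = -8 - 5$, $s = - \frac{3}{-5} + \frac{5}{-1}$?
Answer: $- \frac{58}{9} \approx -6.4444$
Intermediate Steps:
$s = - \frac{22}{5}$ ($s = \left(-3\right) \left(- \frac{1}{5}\right) + 5 \left(-1\right) = \frac{3}{5} - 5 = - \frac{22}{5} \approx -4.4$)
$l = -13$
$W{\left(E \right)} = \frac{1}{-5 + E}$ ($W{\left(E \right)} = \frac{1}{E - 5} = \frac{1}{-5 + E}$)
$\left(2 \left(-29\right) + 174\right) W{\left(l \right)} = \frac{2 \left(-29\right) + 174}{-5 - 13} = \frac{-58 + 174}{-18} = 116 \left(- \frac{1}{18}\right) = - \frac{58}{9}$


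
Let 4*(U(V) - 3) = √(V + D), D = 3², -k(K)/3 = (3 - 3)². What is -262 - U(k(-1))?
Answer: -1063/4 ≈ -265.75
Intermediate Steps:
k(K) = 0 (k(K) = -3*(3 - 3)² = -3*0² = -3*0 = 0)
D = 9
U(V) = 3 + √(9 + V)/4 (U(V) = 3 + √(V + 9)/4 = 3 + √(9 + V)/4)
-262 - U(k(-1)) = -262 - (3 + √(9 + 0)/4) = -262 - (3 + √9/4) = -262 - (3 + (¼)*3) = -262 - (3 + ¾) = -262 - 1*15/4 = -262 - 15/4 = -1063/4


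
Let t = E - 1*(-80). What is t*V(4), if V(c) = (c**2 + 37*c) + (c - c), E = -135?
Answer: -9020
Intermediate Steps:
V(c) = c**2 + 37*c (V(c) = (c**2 + 37*c) + 0 = c**2 + 37*c)
t = -55 (t = -135 - 1*(-80) = -135 + 80 = -55)
t*V(4) = -220*(37 + 4) = -220*41 = -55*164 = -9020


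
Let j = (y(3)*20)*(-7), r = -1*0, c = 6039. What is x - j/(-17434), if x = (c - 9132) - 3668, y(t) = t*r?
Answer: -6761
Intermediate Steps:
r = 0
y(t) = 0 (y(t) = t*0 = 0)
j = 0 (j = (0*20)*(-7) = 0*(-7) = 0)
x = -6761 (x = (6039 - 9132) - 3668 = -3093 - 3668 = -6761)
x - j/(-17434) = -6761 - 0/(-17434) = -6761 - 0*(-1)/17434 = -6761 - 1*0 = -6761 + 0 = -6761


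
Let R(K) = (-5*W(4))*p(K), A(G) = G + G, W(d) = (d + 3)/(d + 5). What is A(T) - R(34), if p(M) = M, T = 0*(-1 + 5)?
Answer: 1190/9 ≈ 132.22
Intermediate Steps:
T = 0 (T = 0*4 = 0)
W(d) = (3 + d)/(5 + d)
A(G) = 2*G
R(K) = -35*K/9 (R(K) = (-5*(3 + 4)/(5 + 4))*K = (-5*7/9)*K = -35*K/9)
A(T) - R(34) = 2*0 - (-35)*34/9 = 0 - 1*(-1190/9) = 0 + 1190/9 = 1190/9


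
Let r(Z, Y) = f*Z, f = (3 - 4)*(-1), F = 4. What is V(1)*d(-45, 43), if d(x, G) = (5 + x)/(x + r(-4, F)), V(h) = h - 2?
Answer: -40/49 ≈ -0.81633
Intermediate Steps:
f = 1 (f = -1*(-1) = 1)
V(h) = -2 + h
r(Z, Y) = Z (r(Z, Y) = 1*Z = Z)
d(x, G) = (5 + x)/(-4 + x) (d(x, G) = (5 + x)/(x - 4) = (5 + x)/(-4 + x))
V(1)*d(-45, 43) = (-2 + 1)*((5 - 45)/(-4 - 45)) = -(-40)/(-49) = -(-1)*(-40)/49 = -1*40/49 = -40/49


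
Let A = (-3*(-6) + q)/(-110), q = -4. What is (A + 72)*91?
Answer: 359723/55 ≈ 6540.4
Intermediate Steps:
A = -7/55 (A = (-3*(-6) - 4)/(-110) = (18 - 4)*(-1/110) = 14*(-1/110) = -7/55 ≈ -0.12727)
(A + 72)*91 = (-7/55 + 72)*91 = (3953/55)*91 = 359723/55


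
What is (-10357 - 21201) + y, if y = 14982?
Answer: -16576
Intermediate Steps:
(-10357 - 21201) + y = (-10357 - 21201) + 14982 = -31558 + 14982 = -16576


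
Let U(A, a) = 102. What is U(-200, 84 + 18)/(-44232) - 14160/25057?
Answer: -104813489/184720204 ≈ -0.56742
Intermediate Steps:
U(-200, 84 + 18)/(-44232) - 14160/25057 = 102/(-44232) - 14160/25057 = 102*(-1/44232) - 14160*1/25057 = -17/7372 - 14160/25057 = -104813489/184720204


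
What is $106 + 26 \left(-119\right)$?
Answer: $-2988$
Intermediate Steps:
$106 + 26 \left(-119\right) = 106 - 3094 = -2988$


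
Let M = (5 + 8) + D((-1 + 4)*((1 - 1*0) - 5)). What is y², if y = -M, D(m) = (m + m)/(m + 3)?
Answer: 2209/9 ≈ 245.44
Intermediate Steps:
D(m) = 2*m/(3 + m) (D(m) = (2*m)/(3 + m) = 2*m/(3 + m))
M = 47/3 (M = (5 + 8) + 2*((-1 + 4)*((1 - 1*0) - 5))/(3 + (-1 + 4)*((1 - 1*0) - 5)) = 13 + 2*(3*((1 + 0) - 5))/(3 + 3*((1 + 0) - 5)) = 13 + 2*(3*(1 - 5))/(3 + 3*(1 - 5)) = 13 + 2*(3*(-4))/(3 + 3*(-4)) = 13 + 2*(-12)/(3 - 12) = 13 + 2*(-12)/(-9) = 13 + 2*(-12)*(-⅑) = 13 + 8/3 = 47/3 ≈ 15.667)
y = -47/3 (y = -1*47/3 = -47/3 ≈ -15.667)
y² = (-47/3)² = 2209/9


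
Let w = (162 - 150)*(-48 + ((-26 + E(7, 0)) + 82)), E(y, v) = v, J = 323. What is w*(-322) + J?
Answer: -30589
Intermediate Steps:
w = 96 (w = (162 - 150)*(-48 + ((-26 + 0) + 82)) = 12*(-48 + (-26 + 82)) = 12*(-48 + 56) = 12*8 = 96)
w*(-322) + J = 96*(-322) + 323 = -30912 + 323 = -30589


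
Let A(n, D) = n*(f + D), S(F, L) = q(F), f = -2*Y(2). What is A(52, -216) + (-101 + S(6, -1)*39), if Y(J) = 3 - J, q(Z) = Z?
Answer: -11203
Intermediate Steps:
f = -2 (f = -2*(3 - 1*2) = -2*(3 - 2) = -2*1 = -2)
S(F, L) = F
A(n, D) = n*(-2 + D)
A(52, -216) + (-101 + S(6, -1)*39) = 52*(-2 - 216) + (-101 + 6*39) = 52*(-218) + (-101 + 234) = -11336 + 133 = -11203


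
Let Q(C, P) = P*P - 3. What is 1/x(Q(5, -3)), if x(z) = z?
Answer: 1/6 ≈ 0.16667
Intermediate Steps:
Q(C, P) = -3 + P**2 (Q(C, P) = P**2 - 3 = -3 + P**2)
1/x(Q(5, -3)) = 1/(-3 + (-3)**2) = 1/(-3 + 9) = 1/6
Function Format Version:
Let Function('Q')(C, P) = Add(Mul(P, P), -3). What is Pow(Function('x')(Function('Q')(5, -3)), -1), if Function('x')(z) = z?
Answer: Rational(1, 6) ≈ 0.16667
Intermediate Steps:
Function('Q')(C, P) = Add(-3, Pow(P, 2)) (Function('Q')(C, P) = Add(Pow(P, 2), -3) = Add(-3, Pow(P, 2)))
Pow(Function('x')(Function('Q')(5, -3)), -1) = Pow(Add(-3, Pow(-3, 2)), -1) = Pow(Add(-3, 9), -1) = Pow(6, -1) = Rational(1, 6)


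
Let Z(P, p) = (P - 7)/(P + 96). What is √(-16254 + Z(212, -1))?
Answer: I*√385464079/154 ≈ 127.49*I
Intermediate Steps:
Z(P, p) = (-7 + P)/(96 + P)
√(-16254 + Z(212, -1)) = √(-16254 + (-7 + 212)/(96 + 212)) = √(-16254 + 205/308) = √(-5006027/308) = I*√385464079/154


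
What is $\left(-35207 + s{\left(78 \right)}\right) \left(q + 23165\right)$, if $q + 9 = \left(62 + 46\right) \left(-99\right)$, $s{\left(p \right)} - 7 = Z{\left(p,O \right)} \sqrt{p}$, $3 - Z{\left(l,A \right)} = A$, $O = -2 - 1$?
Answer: $-438732800 + 74784 \sqrt{78} \approx -4.3807 \cdot 10^{8}$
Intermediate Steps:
$O = -3$
$Z{\left(l,A \right)} = 3 - A$
$s{\left(p \right)} = 7 + 6 \sqrt{p}$ ($s{\left(p \right)} = 7 + \left(3 - -3\right) \sqrt{p} = 7 + \left(3 + 3\right) \sqrt{p} = 7 + 6 \sqrt{p}$)
$q = -10701$ ($q = -9 + \left(62 + 46\right) \left(-99\right) = -9 + 108 \left(-99\right) = -9 - 10692 = -10701$)
$\left(-35207 + s{\left(78 \right)}\right) \left(q + 23165\right) = \left(-35207 + \left(7 + 6 \sqrt{78}\right)\right) \left(-10701 + 23165\right) = \left(-35200 + 6 \sqrt{78}\right) 12464 = -438732800 + 74784 \sqrt{78}$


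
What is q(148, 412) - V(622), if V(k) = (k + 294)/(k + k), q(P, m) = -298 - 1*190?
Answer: -151997/311 ≈ -488.74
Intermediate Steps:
q(P, m) = -488 (q(P, m) = -298 - 190 = -488)
V(k) = (294 + k)/(2*k) (V(k) = (294 + k)/((2*k)) = (294 + k)*(1/(2*k)) = (294 + k)/(2*k))
q(148, 412) - V(622) = -488 - (294 + 622)/(2*622) = -488 - 916/(2*622) = -488 - 1*229/311 = -488 - 229/311 = -151997/311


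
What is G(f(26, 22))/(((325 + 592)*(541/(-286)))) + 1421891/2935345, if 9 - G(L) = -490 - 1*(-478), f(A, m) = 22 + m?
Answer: 98252311051/208030835495 ≈ 0.47230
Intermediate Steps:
G(L) = 21 (G(L) = 9 - (-490 - 1*(-478)) = 9 - (-490 + 478) = 9 - 1*(-12) = 9 + 12 = 21)
G(f(26, 22))/(((325 + 592)*(541/(-286)))) + 1421891/2935345 = 21/(((325 + 592)*(541/(-286)))) + 1421891/2935345 = 21/((917*(541*(-1/286)))) + 1421891*(1/2935345) = 21/((917*(-541/286))) + 1421891/2935345 = 21/(-496097/286) + 1421891/2935345 = 21*(-286/496097) + 1421891/2935345 = -858/70871 + 1421891/2935345 = 98252311051/208030835495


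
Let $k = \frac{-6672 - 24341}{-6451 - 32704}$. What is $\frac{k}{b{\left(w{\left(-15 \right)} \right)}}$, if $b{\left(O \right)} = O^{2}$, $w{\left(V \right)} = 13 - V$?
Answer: $\frac{31013}{30697520} \approx 0.0010103$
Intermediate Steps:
$k = \frac{31013}{39155}$ ($k = - \frac{31013}{-39155} = \left(-31013\right) \left(- \frac{1}{39155}\right) = \frac{31013}{39155} \approx 0.79206$)
$\frac{k}{b{\left(w{\left(-15 \right)} \right)}} = \frac{31013}{39155 \left(13 - -15\right)^{2}} = \frac{31013}{39155 \left(13 + 15\right)^{2}} = \frac{31013}{39155 \cdot 28^{2}} = \frac{31013}{39155 \cdot 784} = \frac{31013}{39155} \cdot \frac{1}{784} = \frac{31013}{30697520}$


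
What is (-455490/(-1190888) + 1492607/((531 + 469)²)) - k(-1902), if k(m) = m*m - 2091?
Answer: -538208601565779373/148861000000 ≈ -3.6155e+6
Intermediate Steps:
k(m) = -2091 + m² (k(m) = m² - 2091 = -2091 + m²)
(-455490/(-1190888) + 1492607/((531 + 469)²)) - k(-1902) = (-455490/(-1190888) + 1492607/((531 + 469)²)) - (-2091 + (-1902)²) = (-455490*(-1/1190888) + 1492607/(1000²)) - (-2091 + 3617604) = (227745/595444 + 1492607/1000000) - 1*3615513 = (227745/595444 + 1492607*(1/1000000)) - 3615513 = (227745/595444 + 1492607/1000000) - 3615513 = 279127220627/148861000000 - 3615513 = -538208601565779373/148861000000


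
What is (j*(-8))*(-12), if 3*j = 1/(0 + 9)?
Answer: 32/9 ≈ 3.5556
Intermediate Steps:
j = 1/27 (j = 1/(3*(0 + 9)) = (1/3)/9 = (1/3)*(1/9) = 1/27 ≈ 0.037037)
(j*(-8))*(-12) = ((1/27)*(-8))*(-12) = -8/27*(-12) = 32/9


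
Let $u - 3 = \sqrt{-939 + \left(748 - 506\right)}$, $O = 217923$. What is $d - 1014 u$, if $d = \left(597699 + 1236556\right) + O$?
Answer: $2049136 - 1014 i \sqrt{697} \approx 2.0491 \cdot 10^{6} - 26770.0 i$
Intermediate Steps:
$u = 3 + i \sqrt{697}$ ($u = 3 + \sqrt{-939 + \left(748 - 506\right)} = 3 + \sqrt{-939 + 242} = 3 + \sqrt{-697} = 3 + i \sqrt{697} \approx 3.0 + 26.401 i$)
$d = 2052178$ ($d = \left(597699 + 1236556\right) + 217923 = 1834255 + 217923 = 2052178$)
$d - 1014 u = 2052178 - 1014 \left(3 + i \sqrt{697}\right) = 2052178 - \left(3042 + 1014 i \sqrt{697}\right) = 2049136 - 1014 i \sqrt{697}$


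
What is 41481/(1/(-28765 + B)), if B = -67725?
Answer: -4002501690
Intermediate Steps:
41481/(1/(-28765 + B)) = 41481/(1/(-28765 - 67725)) = 41481/(1/(-96490)) = 41481/(-1/96490) = 41481*(-96490) = -4002501690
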